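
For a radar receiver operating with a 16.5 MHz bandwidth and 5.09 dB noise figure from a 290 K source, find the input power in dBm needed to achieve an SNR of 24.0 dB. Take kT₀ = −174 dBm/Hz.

−72.7 dBm

Sensitivity = −174 + 10 log₁₀(B) + NF + SNR_min
= −174 + 72.17 + 5.09 + 24.0
= −72.74 dBm → −72.7 dBm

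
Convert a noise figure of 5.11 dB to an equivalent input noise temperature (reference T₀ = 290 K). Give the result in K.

651 K

F = 10^(5.11/10) = 3.2434
T_e = (F − 1)·T₀ = (3.2434 − 1) × 290 = 651 K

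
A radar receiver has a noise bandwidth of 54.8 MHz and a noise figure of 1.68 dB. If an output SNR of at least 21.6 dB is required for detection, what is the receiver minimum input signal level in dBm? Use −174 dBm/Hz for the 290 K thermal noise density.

Sensitivity = −174 + 10 log₁₀(B) + NF + SNR_min
= −174 + 77.39 + 1.68 + 21.6
= −73.33 dBm → −73.3 dBm

−73.3 dBm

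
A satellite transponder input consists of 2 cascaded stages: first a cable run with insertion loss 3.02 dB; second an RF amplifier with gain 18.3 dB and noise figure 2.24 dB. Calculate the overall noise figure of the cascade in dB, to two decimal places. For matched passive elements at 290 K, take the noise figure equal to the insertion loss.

Convert to linear (a loss of L dB is a gain of −L dB): F_i = 10^(NF_i/10), G_i = 10^(G_i,dB/10)
  Stage 1: F_1 = 10^(3.02/10) = 2.004, G_1 = 10^(−3.02/10) = 0.4989
  Stage 2: F_2 = 10^(2.24/10) = 1.675, G_2 = 10^(18.3/10) = 67.61
Friis cascade:
  F = 2.004 + (1.675 − 1)/0.4989 = 3.357
NF = 10 log₁₀(3.357) = 5.26 dB

5.26 dB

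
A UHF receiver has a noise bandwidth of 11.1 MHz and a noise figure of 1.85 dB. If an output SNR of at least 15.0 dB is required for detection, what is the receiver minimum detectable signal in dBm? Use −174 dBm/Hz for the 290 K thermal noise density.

−86.7 dBm

Sensitivity = −174 + 10 log₁₀(B) + NF + SNR_min
= −174 + 70.45 + 1.85 + 15.0
= −86.70 dBm → −86.7 dBm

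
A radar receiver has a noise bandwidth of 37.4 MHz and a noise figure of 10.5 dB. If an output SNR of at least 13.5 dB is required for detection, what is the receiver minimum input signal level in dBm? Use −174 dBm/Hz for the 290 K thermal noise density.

Sensitivity = −174 + 10 log₁₀(B) + NF + SNR_min
= −174 + 75.73 + 10.5 + 13.5
= −74.27 dBm → −74.3 dBm

−74.3 dBm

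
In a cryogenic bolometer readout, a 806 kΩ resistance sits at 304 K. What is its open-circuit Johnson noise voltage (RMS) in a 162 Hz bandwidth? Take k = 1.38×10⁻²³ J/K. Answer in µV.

1.48 µV

V_n = √(4kTRB)
4kTRB = 4 × 1.38×10⁻²³ × 304 × 8.06×10⁵ × 1.62×10² = 2.19×10⁻¹² V²
V_n = √(2.19×10⁻¹²) = 1.48×10⁻⁶ V = 1.48 µV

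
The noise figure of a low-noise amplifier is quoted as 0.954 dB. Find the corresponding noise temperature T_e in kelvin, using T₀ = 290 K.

71.2 K

F = 10^(0.954/10) = 1.24566
T_e = (F − 1)·T₀ = (1.24566 − 1) × 290 = 71.2 K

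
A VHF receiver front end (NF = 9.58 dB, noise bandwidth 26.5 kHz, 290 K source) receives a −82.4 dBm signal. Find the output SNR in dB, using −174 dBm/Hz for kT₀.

Noise floor: N = −174 + 10 log₁₀(B) + NF
10 log₁₀(2.65×10⁴) = 44.23 dB
N = −174 + 44.23 + 9.58 = −120.19 dBm
SNR = P_sig − N = −82.4 − (−120.19) = 37.79 dB → 37.8 dB

37.8 dB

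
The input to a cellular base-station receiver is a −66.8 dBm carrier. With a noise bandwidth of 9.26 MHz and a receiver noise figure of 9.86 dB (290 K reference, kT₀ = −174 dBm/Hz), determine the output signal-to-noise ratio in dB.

Noise floor: N = −174 + 10 log₁₀(B) + NF
10 log₁₀(9.26×10⁶) = 69.67 dB
N = −174 + 69.67 + 9.86 = −94.47 dBm
SNR = P_sig − N = −66.8 − (−94.47) = 27.67 dB → 27.7 dB

27.7 dB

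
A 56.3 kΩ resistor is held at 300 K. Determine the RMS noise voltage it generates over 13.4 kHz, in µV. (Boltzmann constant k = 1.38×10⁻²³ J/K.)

V_n = √(4kTRB)
4kTRB = 4 × 1.38×10⁻²³ × 300 × 5.63×10⁴ × 1.34×10⁴ = 1.25×10⁻¹¹ V²
V_n = √(1.25×10⁻¹¹) = 3.53×10⁻⁶ V = 3.53 µV

3.53 µV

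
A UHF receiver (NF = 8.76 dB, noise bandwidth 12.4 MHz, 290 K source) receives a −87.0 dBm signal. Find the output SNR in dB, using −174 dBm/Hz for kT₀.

Noise floor: N = −174 + 10 log₁₀(B) + NF
10 log₁₀(1.24×10⁷) = 70.93 dB
N = −174 + 70.93 + 8.76 = −94.31 dBm
SNR = P_sig − N = −87.0 − (−94.31) = 7.31 dB → 7.3 dB

7.3 dB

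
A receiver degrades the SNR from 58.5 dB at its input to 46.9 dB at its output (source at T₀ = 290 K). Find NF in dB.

11.6 dB

NF (dB) = SNR_in(dB) − SNR_out(dB) when the source is at T₀
NF = 58.5 − 46.9 = 11.6 dB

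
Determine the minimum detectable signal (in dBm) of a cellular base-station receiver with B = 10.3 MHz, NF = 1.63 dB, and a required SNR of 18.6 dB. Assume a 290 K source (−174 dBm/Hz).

−83.6 dBm

Sensitivity = −174 + 10 log₁₀(B) + NF + SNR_min
= −174 + 70.13 + 1.63 + 18.6
= −83.64 dBm → −83.6 dBm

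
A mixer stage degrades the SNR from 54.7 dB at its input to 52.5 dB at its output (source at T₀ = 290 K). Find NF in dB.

2.2 dB

NF (dB) = SNR_in(dB) − SNR_out(dB) when the source is at T₀
NF = 54.7 − 52.5 = 2.2 dB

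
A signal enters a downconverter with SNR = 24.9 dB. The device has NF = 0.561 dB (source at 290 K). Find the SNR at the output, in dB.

24.339 dB

By definition F = SNR_in/SNR_out, so in dB: SNR_out = SNR_in − NF
SNR_out = 24.9 − 0.561 = 24.339 dB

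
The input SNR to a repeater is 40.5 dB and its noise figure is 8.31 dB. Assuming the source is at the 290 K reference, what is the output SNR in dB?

By definition F = SNR_in/SNR_out, so in dB: SNR_out = SNR_in − NF
SNR_out = 40.5 − 8.31 = 32.19 dB

32.19 dB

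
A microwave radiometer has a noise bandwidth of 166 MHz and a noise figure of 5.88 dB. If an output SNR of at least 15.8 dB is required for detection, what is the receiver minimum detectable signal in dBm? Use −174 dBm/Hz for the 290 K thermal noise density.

Sensitivity = −174 + 10 log₁₀(B) + NF + SNR_min
= −174 + 82.2 + 5.88 + 15.8
= −70.12 dBm → −70.1 dBm

−70.1 dBm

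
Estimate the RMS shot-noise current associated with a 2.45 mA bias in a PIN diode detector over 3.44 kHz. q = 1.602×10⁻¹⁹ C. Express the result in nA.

I_n = √(2qI·B)
2qI·B = 2 × 1.602×10⁻¹⁹ × 2.45×10⁻³ × 3.44×10³ = 2.70×10⁻¹⁸ A²
I_n = √(2.70×10⁻¹⁸) = 1.64×10⁻⁹ A = 1.64 nA

1.64 nA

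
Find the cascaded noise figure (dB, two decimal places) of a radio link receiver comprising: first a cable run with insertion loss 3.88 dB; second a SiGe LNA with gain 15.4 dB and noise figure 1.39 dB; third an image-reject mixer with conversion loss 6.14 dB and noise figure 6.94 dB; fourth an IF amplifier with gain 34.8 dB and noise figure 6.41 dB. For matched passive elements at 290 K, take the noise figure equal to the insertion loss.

Convert to linear (a loss of L dB is a gain of −L dB): F_i = 10^(NF_i/10), G_i = 10^(G_i,dB/10)
  Stage 1: F_1 = 10^(3.88/10) = 2.443, G_1 = 10^(−3.88/10) = 0.4093
  Stage 2: F_2 = 10^(1.39/10) = 1.377, G_2 = 10^(15.4/10) = 34.67
  Stage 3: F_3 = 10^(6.94/10) = 4.943, G_3 = 10^(−6.14/10) = 0.2432
  Stage 4: F_4 = 10^(6.41/10) = 4.375, G_4 = 10^(34.8/10) = 3020
Friis cascade:
  F = 2.443 + (1.377 − 1)/0.4093 + (4.943 − 1)/14.19 + (4.375 − 1)/3.451 = 4.621
NF = 10 log₁₀(4.621) = 6.65 dB

6.65 dB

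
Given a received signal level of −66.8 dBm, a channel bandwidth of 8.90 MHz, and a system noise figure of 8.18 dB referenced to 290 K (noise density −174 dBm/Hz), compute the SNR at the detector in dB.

Noise floor: N = −174 + 10 log₁₀(B) + NF
10 log₁₀(8.90×10⁶) = 69.49 dB
N = −174 + 69.49 + 8.18 = −96.33 dBm
SNR = P_sig − N = −66.8 − (−96.33) = 29.53 dB → 29.5 dB

29.5 dB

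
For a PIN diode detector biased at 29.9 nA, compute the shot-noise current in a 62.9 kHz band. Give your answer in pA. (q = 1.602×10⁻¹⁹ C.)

24.5 pA

I_n = √(2qI·B)
2qI·B = 2 × 1.602×10⁻¹⁹ × 2.99×10⁻⁸ × 6.29×10⁴ = 6.03×10⁻²² A²
I_n = √(6.03×10⁻²²) = 2.45×10⁻¹¹ A = 24.5 pA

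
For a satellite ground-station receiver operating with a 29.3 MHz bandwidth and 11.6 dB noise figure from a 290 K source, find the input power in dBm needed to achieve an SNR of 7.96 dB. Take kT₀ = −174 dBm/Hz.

Sensitivity = −174 + 10 log₁₀(B) + NF + SNR_min
= −174 + 74.67 + 11.6 + 7.96
= −79.77 dBm → −79.8 dBm

−79.8 dBm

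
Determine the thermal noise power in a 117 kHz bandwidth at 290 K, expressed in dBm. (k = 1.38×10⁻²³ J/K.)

−123.3 dBm

P_n = kTB = 1.38×10⁻²³ × 290 × 1.17×10⁵ = 4.68×10⁻¹⁶ W
In dBm: 10 log₁₀(4.68×10⁻¹⁶ / 10⁻³) = −123.3 dBm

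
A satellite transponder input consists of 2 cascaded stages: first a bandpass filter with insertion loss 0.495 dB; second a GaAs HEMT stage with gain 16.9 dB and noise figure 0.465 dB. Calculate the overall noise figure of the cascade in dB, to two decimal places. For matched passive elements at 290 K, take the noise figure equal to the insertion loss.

0.96 dB

Convert to linear (a loss of L dB is a gain of −L dB): F_i = 10^(NF_i/10), G_i = 10^(G_i,dB/10)
  Stage 1: F_1 = 10^(0.495/10) = 1.121, G_1 = 10^(−0.495/10) = 0.8923
  Stage 2: F_2 = 10^(0.465/10) = 1.113, G_2 = 10^(16.9/10) = 48.98
Friis cascade:
  F = 1.121 + (1.113 − 1)/0.8923 = 1.247
NF = 10 log₁₀(1.247) = 0.96 dB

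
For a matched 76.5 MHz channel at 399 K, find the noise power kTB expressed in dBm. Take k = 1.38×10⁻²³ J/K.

P_n = kTB = 1.38×10⁻²³ × 399 × 7.65×10⁷ = 4.21×10⁻¹³ W
In dBm: 10 log₁₀(4.21×10⁻¹³ / 10⁻³) = −93.8 dBm

−93.8 dBm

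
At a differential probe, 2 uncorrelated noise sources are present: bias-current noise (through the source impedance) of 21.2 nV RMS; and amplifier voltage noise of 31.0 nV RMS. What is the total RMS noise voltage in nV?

Uncorrelated sources add in power (mean-square): V_tot = √(ΣV_i²)
V_tot = √[(2.12×10⁻⁸)² + (3.10×10⁻⁸)²] = 3.76×10⁻⁸ V = 37.6 nV

37.6 nV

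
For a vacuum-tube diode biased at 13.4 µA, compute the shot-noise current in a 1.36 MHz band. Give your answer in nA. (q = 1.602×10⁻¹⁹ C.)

I_n = √(2qI·B)
2qI·B = 2 × 1.602×10⁻¹⁹ × 1.34×10⁻⁵ × 1.36×10⁶ = 5.84×10⁻¹⁸ A²
I_n = √(5.84×10⁻¹⁸) = 2.42×10⁻⁹ A = 2.42 nA

2.42 nA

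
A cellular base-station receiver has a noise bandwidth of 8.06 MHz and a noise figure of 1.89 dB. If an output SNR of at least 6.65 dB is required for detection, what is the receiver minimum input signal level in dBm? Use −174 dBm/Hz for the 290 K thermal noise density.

Sensitivity = −174 + 10 log₁₀(B) + NF + SNR_min
= −174 + 69.06 + 1.89 + 6.65
= −96.40 dBm → −96.4 dBm

−96.4 dBm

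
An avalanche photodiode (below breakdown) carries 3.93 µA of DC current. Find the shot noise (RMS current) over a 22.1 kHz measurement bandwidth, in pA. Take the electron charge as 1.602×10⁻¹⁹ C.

167 pA

I_n = √(2qI·B)
2qI·B = 2 × 1.602×10⁻¹⁹ × 3.93×10⁻⁶ × 2.21×10⁴ = 2.78×10⁻²⁰ A²
I_n = √(2.78×10⁻²⁰) = 1.67×10⁻¹⁰ A = 167 pA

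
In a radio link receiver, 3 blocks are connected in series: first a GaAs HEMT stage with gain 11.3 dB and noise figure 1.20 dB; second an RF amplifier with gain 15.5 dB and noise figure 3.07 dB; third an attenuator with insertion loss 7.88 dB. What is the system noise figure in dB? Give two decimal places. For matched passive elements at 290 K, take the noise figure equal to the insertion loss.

1.48 dB

Convert to linear (a loss of L dB is a gain of −L dB): F_i = 10^(NF_i/10), G_i = 10^(G_i,dB/10)
  Stage 1: F_1 = 10^(1.20/10) = 1.318, G_1 = 10^(11.3/10) = 13.49
  Stage 2: F_2 = 10^(3.07/10) = 2.028, G_2 = 10^(15.5/10) = 35.48
  Stage 3: F_3 = 10^(7.88/10) = 6.138, G_3 = 10^(−7.88/10) = 0.1629
Friis cascade:
  F = 1.318 + (2.028 − 1)/13.49 + (6.138 − 1)/478.6 = 1.405
NF = 10 log₁₀(1.405) = 1.48 dB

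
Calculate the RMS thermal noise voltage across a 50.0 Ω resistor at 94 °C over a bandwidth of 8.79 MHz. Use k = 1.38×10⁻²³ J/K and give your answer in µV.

T = 94 °C + 273.15 = 367.15 K
V_n = √(4kTRB)
4kTRB = 4 × 1.38×10⁻²³ × 367.15 × 5.00×10¹ × 8.79×10⁶ = 8.91×10⁻¹² V²
V_n = √(8.91×10⁻¹²) = 2.98×10⁻⁶ V = 2.98 µV

2.98 µV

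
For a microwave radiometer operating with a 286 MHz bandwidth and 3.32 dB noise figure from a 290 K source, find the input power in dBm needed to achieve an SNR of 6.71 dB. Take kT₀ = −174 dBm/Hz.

−79.4 dBm

Sensitivity = −174 + 10 log₁₀(B) + NF + SNR_min
= −174 + 84.56 + 3.32 + 6.71
= −79.41 dBm → −79.4 dBm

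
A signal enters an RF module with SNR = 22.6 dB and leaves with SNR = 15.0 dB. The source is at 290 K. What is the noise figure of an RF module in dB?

7.6 dB

NF (dB) = SNR_in(dB) − SNR_out(dB) when the source is at T₀
NF = 22.6 − 15.0 = 7.6 dB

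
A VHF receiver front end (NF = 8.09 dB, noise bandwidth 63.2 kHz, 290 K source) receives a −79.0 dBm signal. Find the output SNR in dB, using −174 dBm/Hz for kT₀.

38.9 dB

Noise floor: N = −174 + 10 log₁₀(B) + NF
10 log₁₀(6.32×10⁴) = 48.01 dB
N = −174 + 48.01 + 8.09 = −117.90 dBm
SNR = P_sig − N = −79.0 − (−117.90) = 38.90 dB → 38.9 dB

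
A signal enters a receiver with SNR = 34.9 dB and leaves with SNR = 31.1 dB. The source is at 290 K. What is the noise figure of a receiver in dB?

3.8 dB

NF (dB) = SNR_in(dB) − SNR_out(dB) when the source is at T₀
NF = 34.9 − 31.1 = 3.8 dB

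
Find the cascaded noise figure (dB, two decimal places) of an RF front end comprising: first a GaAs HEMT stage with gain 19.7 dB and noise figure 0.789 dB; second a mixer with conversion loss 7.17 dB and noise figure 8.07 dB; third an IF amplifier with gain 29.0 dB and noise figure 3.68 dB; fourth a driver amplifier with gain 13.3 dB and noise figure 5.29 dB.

Convert to linear (a loss of L dB is a gain of −L dB): F_i = 10^(NF_i/10), G_i = 10^(G_i,dB/10)
  Stage 1: F_1 = 10^(0.789/10) = 1.199, G_1 = 10^(19.7/10) = 93.33
  Stage 2: F_2 = 10^(8.07/10) = 6.412, G_2 = 10^(−7.17/10) = 0.1919
  Stage 3: F_3 = 10^(3.68/10) = 2.333, G_3 = 10^(29.0/10) = 794.3
  Stage 4: F_4 = 10^(5.29/10) = 3.381, G_4 = 10^(13.3/10) = 21.38
Friis cascade:
  F = 1.199 + (6.412 − 1)/93.33 + (2.333 − 1)/17.91 + (3.381 − 1)/1.422×10⁴ = 1.332
NF = 10 log₁₀(1.332) = 1.24 dB

1.24 dB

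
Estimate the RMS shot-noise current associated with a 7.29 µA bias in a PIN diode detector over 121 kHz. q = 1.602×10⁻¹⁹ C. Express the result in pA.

532 pA

I_n = √(2qI·B)
2qI·B = 2 × 1.602×10⁻¹⁹ × 7.29×10⁻⁶ × 1.21×10⁵ = 2.83×10⁻¹⁹ A²
I_n = √(2.83×10⁻¹⁹) = 5.32×10⁻¹⁰ A = 532 pA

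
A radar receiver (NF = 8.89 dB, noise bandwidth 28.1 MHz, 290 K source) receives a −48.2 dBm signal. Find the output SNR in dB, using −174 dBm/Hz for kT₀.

42.4 dB

Noise floor: N = −174 + 10 log₁₀(B) + NF
10 log₁₀(2.81×10⁷) = 74.49 dB
N = −174 + 74.49 + 8.89 = −90.62 dBm
SNR = P_sig − N = −48.2 − (−90.62) = 42.42 dB → 42.4 dB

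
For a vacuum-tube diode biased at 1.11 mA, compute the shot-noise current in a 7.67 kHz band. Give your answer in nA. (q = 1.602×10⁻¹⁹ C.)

I_n = √(2qI·B)
2qI·B = 2 × 1.602×10⁻¹⁹ × 1.11×10⁻³ × 7.67×10³ = 2.73×10⁻¹⁸ A²
I_n = √(2.73×10⁻¹⁸) = 1.65×10⁻⁹ A = 1.65 nA

1.65 nA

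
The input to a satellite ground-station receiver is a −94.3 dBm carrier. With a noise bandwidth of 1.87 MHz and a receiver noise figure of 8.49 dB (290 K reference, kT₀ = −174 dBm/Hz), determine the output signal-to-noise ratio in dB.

Noise floor: N = −174 + 10 log₁₀(B) + NF
10 log₁₀(1.87×10⁶) = 62.72 dB
N = −174 + 62.72 + 8.49 = −102.79 dBm
SNR = P_sig − N = −94.3 − (−102.79) = 8.49 dB → 8.5 dB

8.5 dB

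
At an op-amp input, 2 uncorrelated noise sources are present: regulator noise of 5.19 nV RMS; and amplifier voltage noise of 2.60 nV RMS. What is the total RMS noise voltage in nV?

Uncorrelated sources add in power (mean-square): V_tot = √(ΣV_i²)
V_tot = √[(5.19×10⁻⁹)² + (2.60×10⁻⁹)²] = 5.80×10⁻⁹ V = 5.80 nV

5.80 nV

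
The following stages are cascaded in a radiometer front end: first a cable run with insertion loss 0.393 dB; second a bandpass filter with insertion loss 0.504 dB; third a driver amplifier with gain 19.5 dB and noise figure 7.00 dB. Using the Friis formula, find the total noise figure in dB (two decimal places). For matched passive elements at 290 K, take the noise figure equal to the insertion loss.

Convert to linear (a loss of L dB is a gain of −L dB): F_i = 10^(NF_i/10), G_i = 10^(G_i,dB/10)
  Stage 1: F_1 = 10^(0.393/10) = 1.095, G_1 = 10^(−0.393/10) = 0.9135
  Stage 2: F_2 = 10^(0.504/10) = 1.123, G_2 = 10^(−0.504/10) = 0.8904
  Stage 3: F_3 = 10^(7.00/10) = 5.012, G_3 = 10^(19.5/10) = 89.13
Friis cascade:
  F = 1.095 + (1.123 − 1)/0.9135 + (5.012 − 1)/0.8134 = 6.162
NF = 10 log₁₀(6.162) = 7.90 dB

7.90 dB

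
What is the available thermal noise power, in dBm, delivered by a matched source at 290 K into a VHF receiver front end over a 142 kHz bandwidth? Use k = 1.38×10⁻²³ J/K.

P_n = kTB = 1.38×10⁻²³ × 290 × 1.42×10⁵ = 5.68×10⁻¹⁶ W
In dBm: 10 log₁₀(5.68×10⁻¹⁶ / 10⁻³) = −122.5 dBm

−122.5 dBm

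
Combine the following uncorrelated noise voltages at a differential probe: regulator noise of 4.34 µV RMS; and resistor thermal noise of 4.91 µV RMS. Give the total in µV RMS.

6.55 µV

Uncorrelated sources add in power (mean-square): V_tot = √(ΣV_i²)
V_tot = √[(4.34×10⁻⁶)² + (4.91×10⁻⁶)²] = 6.55×10⁻⁶ V = 6.55 µV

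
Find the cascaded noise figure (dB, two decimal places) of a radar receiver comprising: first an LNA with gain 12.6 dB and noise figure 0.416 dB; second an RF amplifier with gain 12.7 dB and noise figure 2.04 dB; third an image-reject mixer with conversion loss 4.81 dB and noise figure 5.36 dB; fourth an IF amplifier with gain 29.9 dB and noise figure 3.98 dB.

Convert to linear (a loss of L dB is a gain of −L dB): F_i = 10^(NF_i/10), G_i = 10^(G_i,dB/10)
  Stage 1: F_1 = 10^(0.416/10) = 1.101, G_1 = 10^(12.6/10) = 18.20
  Stage 2: F_2 = 10^(2.04/10) = 1.600, G_2 = 10^(12.7/10) = 18.62
  Stage 3: F_3 = 10^(5.36/10) = 3.436, G_3 = 10^(−4.81/10) = 0.3304
  Stage 4: F_4 = 10^(3.98/10) = 2.500, G_4 = 10^(29.9/10) = 977.2
Friis cascade:
  F = 1.101 + (1.600 − 1)/18.20 + (3.436 − 1)/338.8 + (2.500 − 1)/111.9 = 1.154
NF = 10 log₁₀(1.154) = 0.62 dB

0.62 dB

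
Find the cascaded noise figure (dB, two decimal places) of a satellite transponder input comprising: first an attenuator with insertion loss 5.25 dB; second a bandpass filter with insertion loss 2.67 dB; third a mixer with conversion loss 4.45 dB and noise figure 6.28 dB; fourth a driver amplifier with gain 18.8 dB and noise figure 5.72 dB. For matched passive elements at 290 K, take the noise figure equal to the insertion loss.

Convert to linear (a loss of L dB is a gain of −L dB): F_i = 10^(NF_i/10), G_i = 10^(G_i,dB/10)
  Stage 1: F_1 = 10^(5.25/10) = 3.350, G_1 = 10^(−5.25/10) = 0.2985
  Stage 2: F_2 = 10^(2.67/10) = 1.849, G_2 = 10^(−2.67/10) = 0.5408
  Stage 3: F_3 = 10^(6.28/10) = 4.246, G_3 = 10^(−4.45/10) = 0.3589
  Stage 4: F_4 = 10^(5.72/10) = 3.733, G_4 = 10^(18.8/10) = 75.86
Friis cascade:
  F = 3.350 + (1.849 − 1)/0.2985 + (4.246 − 1)/0.1614 + (3.733 − 1)/0.05794 = 73.46
NF = 10 log₁₀(73.46) = 18.66 dB

18.66 dB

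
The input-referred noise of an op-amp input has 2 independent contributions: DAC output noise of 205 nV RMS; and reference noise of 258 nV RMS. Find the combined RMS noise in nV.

Uncorrelated sources add in power (mean-square): V_tot = √(ΣV_i²)
V_tot = √[(2.05×10⁻⁷)² + (2.58×10⁻⁷)²] = 3.30×10⁻⁷ V = 330 nV

330 nV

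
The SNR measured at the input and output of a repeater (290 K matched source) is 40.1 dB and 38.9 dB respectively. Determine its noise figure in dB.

1.2 dB

NF (dB) = SNR_in(dB) − SNR_out(dB) when the source is at T₀
NF = 40.1 − 38.9 = 1.2 dB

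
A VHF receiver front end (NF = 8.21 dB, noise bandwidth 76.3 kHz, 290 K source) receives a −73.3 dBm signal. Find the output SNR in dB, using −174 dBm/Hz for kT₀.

43.7 dB

Noise floor: N = −174 + 10 log₁₀(B) + NF
10 log₁₀(7.63×10⁴) = 48.83 dB
N = −174 + 48.83 + 8.21 = −116.96 dBm
SNR = P_sig − N = −73.3 − (−116.96) = 43.66 dB → 43.7 dB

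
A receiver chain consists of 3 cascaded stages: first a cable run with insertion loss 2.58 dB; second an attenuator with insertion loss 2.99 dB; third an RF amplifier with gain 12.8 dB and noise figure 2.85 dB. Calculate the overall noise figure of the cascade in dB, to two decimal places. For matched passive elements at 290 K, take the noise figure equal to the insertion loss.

Convert to linear (a loss of L dB is a gain of −L dB): F_i = 10^(NF_i/10), G_i = 10^(G_i,dB/10)
  Stage 1: F_1 = 10^(2.58/10) = 1.811, G_1 = 10^(−2.58/10) = 0.5521
  Stage 2: F_2 = 10^(2.99/10) = 1.991, G_2 = 10^(−2.99/10) = 0.5023
  Stage 3: F_3 = 10^(2.85/10) = 1.928, G_3 = 10^(12.8/10) = 19.05
Friis cascade:
  F = 1.811 + (1.991 − 1)/0.5521 + (1.928 − 1)/0.2773 = 6.950
NF = 10 log₁₀(6.950) = 8.42 dB

8.42 dB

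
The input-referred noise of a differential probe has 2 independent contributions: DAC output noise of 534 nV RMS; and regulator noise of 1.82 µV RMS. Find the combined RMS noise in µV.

1.90 µV

Uncorrelated sources add in power (mean-square): V_tot = √(ΣV_i²)
V_tot = √[(5.34×10⁻⁷)² + (1.82×10⁻⁶)²] = 1.90×10⁻⁶ V = 1.90 µV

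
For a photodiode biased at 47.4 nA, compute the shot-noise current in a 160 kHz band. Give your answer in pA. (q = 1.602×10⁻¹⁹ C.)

I_n = √(2qI·B)
2qI·B = 2 × 1.602×10⁻¹⁹ × 4.74×10⁻⁸ × 1.60×10⁵ = 2.43×10⁻²¹ A²
I_n = √(2.43×10⁻²¹) = 4.93×10⁻¹¹ A = 49.3 pA

49.3 pA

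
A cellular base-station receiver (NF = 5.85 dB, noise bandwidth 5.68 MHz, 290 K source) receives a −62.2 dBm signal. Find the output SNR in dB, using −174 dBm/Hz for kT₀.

Noise floor: N = −174 + 10 log₁₀(B) + NF
10 log₁₀(5.68×10⁶) = 67.54 dB
N = −174 + 67.54 + 5.85 = −100.61 dBm
SNR = P_sig − N = −62.2 − (−100.61) = 38.41 dB → 38.4 dB

38.4 dB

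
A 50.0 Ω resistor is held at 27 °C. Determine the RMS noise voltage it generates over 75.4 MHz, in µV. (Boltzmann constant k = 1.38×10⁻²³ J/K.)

7.90 µV

T = 27 °C + 273.15 = 300.15 K
V_n = √(4kTRB)
4kTRB = 4 × 1.38×10⁻²³ × 300.15 × 5.00×10¹ × 7.54×10⁷ = 6.25×10⁻¹¹ V²
V_n = √(6.25×10⁻¹¹) = 7.90×10⁻⁶ V = 7.90 µV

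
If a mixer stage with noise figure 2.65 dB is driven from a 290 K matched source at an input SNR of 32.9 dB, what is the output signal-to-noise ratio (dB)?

By definition F = SNR_in/SNR_out, so in dB: SNR_out = SNR_in − NF
SNR_out = 32.9 − 2.65 = 30.25 dB

30.25 dB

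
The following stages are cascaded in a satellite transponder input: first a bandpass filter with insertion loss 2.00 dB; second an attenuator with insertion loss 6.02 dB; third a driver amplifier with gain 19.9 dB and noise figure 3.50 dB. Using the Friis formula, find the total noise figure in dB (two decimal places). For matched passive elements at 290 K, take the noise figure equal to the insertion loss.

Convert to linear (a loss of L dB is a gain of −L dB): F_i = 10^(NF_i/10), G_i = 10^(G_i,dB/10)
  Stage 1: F_1 = 10^(2.00/10) = 1.585, G_1 = 10^(−2.00/10) = 0.6310
  Stage 2: F_2 = 10^(6.02/10) = 3.999, G_2 = 10^(−6.02/10) = 0.2500
  Stage 3: F_3 = 10^(3.50/10) = 2.239, G_3 = 10^(19.9/10) = 97.72
Friis cascade:
  F = 1.585 + (3.999 − 1)/0.6310 + (2.239 − 1)/0.1578 = 14.19
NF = 10 log₁₀(14.19) = 11.52 dB

11.52 dB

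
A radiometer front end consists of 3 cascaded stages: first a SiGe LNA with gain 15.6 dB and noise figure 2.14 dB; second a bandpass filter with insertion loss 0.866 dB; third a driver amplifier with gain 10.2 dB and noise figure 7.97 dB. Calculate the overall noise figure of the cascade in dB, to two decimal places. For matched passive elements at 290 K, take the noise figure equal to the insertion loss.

2.60 dB

Convert to linear (a loss of L dB is a gain of −L dB): F_i = 10^(NF_i/10), G_i = 10^(G_i,dB/10)
  Stage 1: F_1 = 10^(2.14/10) = 1.637, G_1 = 10^(15.6/10) = 36.31
  Stage 2: F_2 = 10^(0.866/10) = 1.221, G_2 = 10^(−0.866/10) = 0.8192
  Stage 3: F_3 = 10^(7.97/10) = 6.266, G_3 = 10^(10.2/10) = 10.47
Friis cascade:
  F = 1.637 + (1.221 − 1)/36.31 + (6.266 − 1)/29.74 = 1.820
NF = 10 log₁₀(1.820) = 2.60 dB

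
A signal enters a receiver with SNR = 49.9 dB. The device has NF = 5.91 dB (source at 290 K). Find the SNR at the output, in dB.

43.99 dB

By definition F = SNR_in/SNR_out, so in dB: SNR_out = SNR_in − NF
SNR_out = 49.9 − 5.91 = 43.99 dB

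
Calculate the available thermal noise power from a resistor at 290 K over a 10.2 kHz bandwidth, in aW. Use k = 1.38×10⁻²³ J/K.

P_n = kTB = 1.38×10⁻²³ × 290 × 1.02×10⁴ = 4.08×10⁻¹⁷ W = 40.8 aW

40.8 aW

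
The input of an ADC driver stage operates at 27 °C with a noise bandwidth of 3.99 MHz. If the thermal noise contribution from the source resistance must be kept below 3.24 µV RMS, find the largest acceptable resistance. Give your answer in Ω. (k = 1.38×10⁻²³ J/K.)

159 Ω

T = 27 °C + 273.15 = 300.15 K
Johnson–Nyquist: V_n = √(4kTRB) ⇒ R = V_n² / (4kTB)
4kTB = 4 × 1.38×10⁻²³ × 300.15 × 3.99×10⁶ = 6.61×10⁻¹⁴
R = (3.24×10⁻⁶)² / 6.61×10⁻¹⁴ = 1.59×10² Ω = 159 Ω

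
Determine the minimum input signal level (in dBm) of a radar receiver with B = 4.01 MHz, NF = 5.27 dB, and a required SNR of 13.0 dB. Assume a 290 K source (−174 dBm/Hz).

Sensitivity = −174 + 10 log₁₀(B) + NF + SNR_min
= −174 + 66.03 + 5.27 + 13.0
= −89.70 dBm → −89.7 dBm

−89.7 dBm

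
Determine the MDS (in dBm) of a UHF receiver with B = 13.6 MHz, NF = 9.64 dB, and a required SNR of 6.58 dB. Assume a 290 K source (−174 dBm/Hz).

−86.4 dBm

Sensitivity = −174 + 10 log₁₀(B) + NF + SNR_min
= −174 + 71.34 + 9.64 + 6.58
= −86.44 dBm → −86.4 dBm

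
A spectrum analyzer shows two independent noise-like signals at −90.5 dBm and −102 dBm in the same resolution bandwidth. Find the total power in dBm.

Convert to linear, add, convert back:
P₁ = 8.91×10⁻¹³ W, P₂ = 6.31×10⁻¹⁴ W
P_tot = 9.54×10⁻¹³ W → 10 log₁₀(P_tot / 10⁻³) = −90.2 dBm

−90.2 dBm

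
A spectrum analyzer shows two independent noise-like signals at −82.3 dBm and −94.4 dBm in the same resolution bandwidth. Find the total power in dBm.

−82.0 dBm

Convert to linear, add, convert back:
P₁ = 5.89×10⁻¹² W, P₂ = 3.63×10⁻¹³ W
P_tot = 6.25×10⁻¹² W → 10 log₁₀(P_tot / 10⁻³) = −82.0 dBm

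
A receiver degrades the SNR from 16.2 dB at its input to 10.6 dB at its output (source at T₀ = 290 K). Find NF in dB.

5.6 dB

NF (dB) = SNR_in(dB) − SNR_out(dB) when the source is at T₀
NF = 16.2 − 10.6 = 5.6 dB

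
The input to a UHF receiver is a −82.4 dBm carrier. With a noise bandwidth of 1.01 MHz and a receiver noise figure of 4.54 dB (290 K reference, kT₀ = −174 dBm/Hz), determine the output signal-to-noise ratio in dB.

Noise floor: N = −174 + 10 log₁₀(B) + NF
10 log₁₀(1.01×10⁶) = 60.04 dB
N = −174 + 60.04 + 4.54 = −109.42 dBm
SNR = P_sig − N = −82.4 − (−109.42) = 27.02 dB → 27.0 dB

27.0 dB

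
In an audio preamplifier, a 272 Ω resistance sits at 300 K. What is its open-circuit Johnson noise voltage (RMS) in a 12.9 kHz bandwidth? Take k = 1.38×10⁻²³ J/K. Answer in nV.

V_n = √(4kTRB)
4kTRB = 4 × 1.38×10⁻²³ × 300 × 2.72×10² × 1.29×10⁴ = 5.81×10⁻¹⁴ V²
V_n = √(5.81×10⁻¹⁴) = 2.41×10⁻⁷ V = 241 nV

241 nV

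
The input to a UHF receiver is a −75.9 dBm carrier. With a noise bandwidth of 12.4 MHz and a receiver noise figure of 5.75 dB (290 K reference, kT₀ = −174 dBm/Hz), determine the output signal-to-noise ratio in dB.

21.4 dB

Noise floor: N = −174 + 10 log₁₀(B) + NF
10 log₁₀(1.24×10⁷) = 70.93 dB
N = −174 + 70.93 + 5.75 = −97.32 dBm
SNR = P_sig − N = −75.9 − (−97.32) = 21.42 dB → 21.4 dB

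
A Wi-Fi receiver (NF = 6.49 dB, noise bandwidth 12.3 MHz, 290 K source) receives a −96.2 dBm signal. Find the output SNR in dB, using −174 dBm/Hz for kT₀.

0.4 dB

Noise floor: N = −174 + 10 log₁₀(B) + NF
10 log₁₀(1.23×10⁷) = 70.9 dB
N = −174 + 70.9 + 6.49 = −96.61 dBm
SNR = P_sig − N = −96.2 − (−96.61) = 0.41 dB → 0.4 dB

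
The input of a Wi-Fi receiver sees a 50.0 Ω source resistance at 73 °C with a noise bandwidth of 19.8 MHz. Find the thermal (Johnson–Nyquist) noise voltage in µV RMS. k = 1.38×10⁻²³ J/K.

4.35 µV

T = 73 °C + 273.15 = 346.15 K
V_n = √(4kTRB)
4kTRB = 4 × 1.38×10⁻²³ × 346.15 × 5.00×10¹ × 1.98×10⁷ = 1.89×10⁻¹¹ V²
V_n = √(1.89×10⁻¹¹) = 4.35×10⁻⁶ V = 4.35 µV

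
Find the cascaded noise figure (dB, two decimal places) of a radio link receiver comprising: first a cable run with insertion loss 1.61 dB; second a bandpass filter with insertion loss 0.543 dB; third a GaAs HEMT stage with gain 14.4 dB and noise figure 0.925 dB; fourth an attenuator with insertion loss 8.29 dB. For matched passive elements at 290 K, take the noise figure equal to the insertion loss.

3.75 dB

Convert to linear (a loss of L dB is a gain of −L dB): F_i = 10^(NF_i/10), G_i = 10^(G_i,dB/10)
  Stage 1: F_1 = 10^(1.61/10) = 1.449, G_1 = 10^(−1.61/10) = 0.6902
  Stage 2: F_2 = 10^(0.543/10) = 1.133, G_2 = 10^(−0.543/10) = 0.8825
  Stage 3: F_3 = 10^(0.925/10) = 1.237, G_3 = 10^(14.4/10) = 27.54
  Stage 4: F_4 = 10^(8.29/10) = 6.745, G_4 = 10^(−8.29/10) = 0.1483
Friis cascade:
  F = 1.449 + (1.133 − 1)/0.6902 + (1.237 − 1)/0.6091 + (6.745 − 1)/16.78 = 2.374
NF = 10 log₁₀(2.374) = 3.75 dB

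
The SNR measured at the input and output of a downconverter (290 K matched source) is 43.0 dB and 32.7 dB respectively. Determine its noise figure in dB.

10.3 dB

NF (dB) = SNR_in(dB) − SNR_out(dB) when the source is at T₀
NF = 43.0 − 32.7 = 10.3 dB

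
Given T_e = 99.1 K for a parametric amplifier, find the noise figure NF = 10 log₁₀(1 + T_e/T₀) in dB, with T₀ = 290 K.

F = 1 + T_e/T₀ = 1 + 99.1/290 = 1.34172
NF = 10 log₁₀(1.34172) = 1.28 dB

1.28 dB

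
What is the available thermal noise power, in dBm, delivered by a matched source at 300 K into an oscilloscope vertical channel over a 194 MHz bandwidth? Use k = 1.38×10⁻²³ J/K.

P_n = kTB = 1.38×10⁻²³ × 300 × 1.94×10⁸ = 8.03×10⁻¹³ W
In dBm: 10 log₁₀(8.03×10⁻¹³ / 10⁻³) = −91.0 dBm

−91.0 dBm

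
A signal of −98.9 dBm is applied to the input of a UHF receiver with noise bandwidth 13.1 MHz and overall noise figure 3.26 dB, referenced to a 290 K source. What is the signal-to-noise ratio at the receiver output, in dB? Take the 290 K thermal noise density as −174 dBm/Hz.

0.7 dB

Noise floor: N = −174 + 10 log₁₀(B) + NF
10 log₁₀(1.31×10⁷) = 71.17 dB
N = −174 + 71.17 + 3.26 = −99.57 dBm
SNR = P_sig − N = −98.9 − (−99.57) = 0.67 dB → 0.7 dB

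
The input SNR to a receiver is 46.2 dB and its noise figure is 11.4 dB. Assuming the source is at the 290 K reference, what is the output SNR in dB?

34.8 dB

By definition F = SNR_in/SNR_out, so in dB: SNR_out = SNR_in − NF
SNR_out = 46.2 − 11.4 = 34.8 dB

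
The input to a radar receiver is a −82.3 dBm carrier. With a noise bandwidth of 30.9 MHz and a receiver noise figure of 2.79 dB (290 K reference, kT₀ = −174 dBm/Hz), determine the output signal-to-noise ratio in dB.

14.0 dB

Noise floor: N = −174 + 10 log₁₀(B) + NF
10 log₁₀(3.09×10⁷) = 74.9 dB
N = −174 + 74.9 + 2.79 = −96.31 dBm
SNR = P_sig − N = −82.3 − (−96.31) = 14.01 dB → 14.0 dB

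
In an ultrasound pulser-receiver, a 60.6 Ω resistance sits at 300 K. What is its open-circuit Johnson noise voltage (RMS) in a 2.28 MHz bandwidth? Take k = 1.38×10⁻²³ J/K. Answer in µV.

V_n = √(4kTRB)
4kTRB = 4 × 1.38×10⁻²³ × 300 × 6.06×10¹ × 2.28×10⁶ = 2.29×10⁻¹² V²
V_n = √(2.29×10⁻¹²) = 1.51×10⁻⁶ V = 1.51 µV

1.51 µV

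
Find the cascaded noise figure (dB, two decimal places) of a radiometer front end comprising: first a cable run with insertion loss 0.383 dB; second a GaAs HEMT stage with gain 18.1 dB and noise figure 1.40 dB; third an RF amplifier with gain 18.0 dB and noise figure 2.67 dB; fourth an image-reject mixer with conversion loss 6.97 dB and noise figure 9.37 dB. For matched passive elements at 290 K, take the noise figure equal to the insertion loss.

Convert to linear (a loss of L dB is a gain of −L dB): F_i = 10^(NF_i/10), G_i = 10^(G_i,dB/10)
  Stage 1: F_1 = 10^(0.383/10) = 1.092, G_1 = 10^(−0.383/10) = 0.9156
  Stage 2: F_2 = 10^(1.40/10) = 1.380, G_2 = 10^(18.1/10) = 64.57
  Stage 3: F_3 = 10^(2.67/10) = 1.849, G_3 = 10^(18.0/10) = 63.10
  Stage 4: F_4 = 10^(9.37/10) = 8.650, G_4 = 10^(−6.97/10) = 0.2009
Friis cascade:
  F = 1.092 + (1.380 − 1)/0.9156 + (1.849 − 1)/59.12 + (8.650 − 1)/3730 = 1.524
NF = 10 log₁₀(1.524) = 1.83 dB

1.83 dB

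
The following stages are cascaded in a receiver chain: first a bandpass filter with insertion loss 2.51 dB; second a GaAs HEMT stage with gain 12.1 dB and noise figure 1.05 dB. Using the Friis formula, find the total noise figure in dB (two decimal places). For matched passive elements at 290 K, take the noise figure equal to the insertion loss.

3.56 dB

Convert to linear (a loss of L dB is a gain of −L dB): F_i = 10^(NF_i/10), G_i = 10^(G_i,dB/10)
  Stage 1: F_1 = 10^(2.51/10) = 1.782, G_1 = 10^(−2.51/10) = 0.5610
  Stage 2: F_2 = 10^(1.05/10) = 1.274, G_2 = 10^(12.1/10) = 16.22
Friis cascade:
  F = 1.782 + (1.274 − 1)/0.5610 = 2.270
NF = 10 log₁₀(2.270) = 3.56 dB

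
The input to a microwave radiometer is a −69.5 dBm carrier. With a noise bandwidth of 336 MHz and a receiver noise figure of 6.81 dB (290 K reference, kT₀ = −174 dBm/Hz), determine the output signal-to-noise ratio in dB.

Noise floor: N = −174 + 10 log₁₀(B) + NF
10 log₁₀(3.36×10⁸) = 85.26 dB
N = −174 + 85.26 + 6.81 = −81.93 dBm
SNR = P_sig − N = −69.5 − (−81.93) = 12.43 dB → 12.4 dB

12.4 dB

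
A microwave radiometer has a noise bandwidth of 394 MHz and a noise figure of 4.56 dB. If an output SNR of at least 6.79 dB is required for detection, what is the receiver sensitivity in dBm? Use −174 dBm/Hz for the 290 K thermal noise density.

Sensitivity = −174 + 10 log₁₀(B) + NF + SNR_min
= −174 + 85.95 + 4.56 + 6.79
= −76.70 dBm → −76.7 dBm

−76.7 dBm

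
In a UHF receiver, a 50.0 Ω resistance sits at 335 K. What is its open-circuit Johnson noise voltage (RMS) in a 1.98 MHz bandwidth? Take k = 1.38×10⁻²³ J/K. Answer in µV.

1.35 µV

V_n = √(4kTRB)
4kTRB = 4 × 1.38×10⁻²³ × 335 × 5.00×10¹ × 1.98×10⁶ = 1.83×10⁻¹² V²
V_n = √(1.83×10⁻¹²) = 1.35×10⁻⁶ V = 1.35 µV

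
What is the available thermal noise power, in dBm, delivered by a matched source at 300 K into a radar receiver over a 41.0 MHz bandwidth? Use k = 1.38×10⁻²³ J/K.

−97.7 dBm

P_n = kTB = 1.38×10⁻²³ × 300 × 4.10×10⁷ = 1.70×10⁻¹³ W
In dBm: 10 log₁₀(1.70×10⁻¹³ / 10⁻³) = −97.7 dBm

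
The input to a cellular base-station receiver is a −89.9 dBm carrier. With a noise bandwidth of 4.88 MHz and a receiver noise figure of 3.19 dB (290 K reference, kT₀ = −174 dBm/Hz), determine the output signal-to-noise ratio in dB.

Noise floor: N = −174 + 10 log₁₀(B) + NF
10 log₁₀(4.88×10⁶) = 66.88 dB
N = −174 + 66.88 + 3.19 = −103.93 dBm
SNR = P_sig − N = −89.9 − (−103.93) = 14.03 dB → 14.0 dB

14.0 dB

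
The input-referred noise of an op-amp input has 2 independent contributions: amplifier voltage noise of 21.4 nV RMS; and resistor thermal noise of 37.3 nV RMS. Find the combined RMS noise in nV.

43.0 nV

Uncorrelated sources add in power (mean-square): V_tot = √(ΣV_i²)
V_tot = √[(2.14×10⁻⁸)² + (3.73×10⁻⁸)²] = 4.30×10⁻⁸ V = 43.0 nV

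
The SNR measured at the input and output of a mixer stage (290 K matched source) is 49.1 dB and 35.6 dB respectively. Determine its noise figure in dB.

13.5 dB

NF (dB) = SNR_in(dB) − SNR_out(dB) when the source is at T₀
NF = 49.1 − 35.6 = 13.5 dB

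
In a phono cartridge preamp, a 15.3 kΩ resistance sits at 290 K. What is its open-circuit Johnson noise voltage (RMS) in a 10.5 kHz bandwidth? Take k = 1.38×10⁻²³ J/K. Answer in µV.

V_n = √(4kTRB)
4kTRB = 4 × 1.38×10⁻²³ × 290 × 1.53×10⁴ × 1.05×10⁴ = 2.57×10⁻¹² V²
V_n = √(2.57×10⁻¹²) = 1.60×10⁻⁶ V = 1.60 µV

1.60 µV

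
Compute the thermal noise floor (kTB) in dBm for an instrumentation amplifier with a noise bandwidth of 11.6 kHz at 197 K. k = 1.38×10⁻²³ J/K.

P_n = kTB = 1.38×10⁻²³ × 197 × 1.16×10⁴ = 3.15×10⁻¹⁷ W
In dBm: 10 log₁₀(3.15×10⁻¹⁷ / 10⁻³) = −135.0 dBm

−135.0 dBm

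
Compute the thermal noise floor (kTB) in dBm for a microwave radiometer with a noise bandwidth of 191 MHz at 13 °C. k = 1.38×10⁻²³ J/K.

−91.2 dBm

T = 13 °C + 273.15 = 286.15 K
P_n = kTB = 1.38×10⁻²³ × 286.15 × 1.91×10⁸ = 7.54×10⁻¹³ W
In dBm: 10 log₁₀(7.54×10⁻¹³ / 10⁻³) = −91.2 dBm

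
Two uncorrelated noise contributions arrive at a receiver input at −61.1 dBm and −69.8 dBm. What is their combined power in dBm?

−60.6 dBm

Convert to linear, add, convert back:
P₁ = 7.76×10⁻¹⁰ W, P₂ = 1.05×10⁻¹⁰ W
P_tot = 8.81×10⁻¹⁰ W → 10 log₁₀(P_tot / 10⁻³) = −60.6 dBm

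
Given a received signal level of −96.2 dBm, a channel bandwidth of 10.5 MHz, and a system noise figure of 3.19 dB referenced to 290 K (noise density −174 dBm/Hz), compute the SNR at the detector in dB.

Noise floor: N = −174 + 10 log₁₀(B) + NF
10 log₁₀(1.05×10⁷) = 70.21 dB
N = −174 + 70.21 + 3.19 = −100.60 dBm
SNR = P_sig − N = −96.2 − (−100.60) = 4.40 dB → 4.4 dB

4.4 dB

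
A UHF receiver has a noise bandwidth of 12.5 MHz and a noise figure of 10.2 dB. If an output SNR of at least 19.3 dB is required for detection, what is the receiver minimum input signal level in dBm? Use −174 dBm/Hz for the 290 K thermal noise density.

Sensitivity = −174 + 10 log₁₀(B) + NF + SNR_min
= −174 + 70.97 + 10.2 + 19.3
= −73.53 dBm → −73.5 dBm

−73.5 dBm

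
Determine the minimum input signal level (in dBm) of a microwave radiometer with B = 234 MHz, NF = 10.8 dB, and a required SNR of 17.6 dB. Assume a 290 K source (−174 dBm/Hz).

−61.9 dBm

Sensitivity = −174 + 10 log₁₀(B) + NF + SNR_min
= −174 + 83.69 + 10.8 + 17.6
= −61.91 dBm → −61.9 dBm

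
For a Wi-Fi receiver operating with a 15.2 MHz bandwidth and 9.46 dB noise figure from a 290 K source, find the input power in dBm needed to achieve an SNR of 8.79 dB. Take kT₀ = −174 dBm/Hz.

Sensitivity = −174 + 10 log₁₀(B) + NF + SNR_min
= −174 + 71.82 + 9.46 + 8.79
= −83.93 dBm → −83.9 dBm

−83.9 dBm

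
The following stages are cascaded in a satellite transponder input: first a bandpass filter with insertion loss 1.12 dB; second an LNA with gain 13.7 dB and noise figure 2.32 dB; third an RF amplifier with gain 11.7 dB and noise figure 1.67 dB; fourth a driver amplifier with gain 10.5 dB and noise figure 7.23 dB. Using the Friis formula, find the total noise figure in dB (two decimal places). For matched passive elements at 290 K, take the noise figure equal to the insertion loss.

3.52 dB

Convert to linear (a loss of L dB is a gain of −L dB): F_i = 10^(NF_i/10), G_i = 10^(G_i,dB/10)
  Stage 1: F_1 = 10^(1.12/10) = 1.294, G_1 = 10^(−1.12/10) = 0.7727
  Stage 2: F_2 = 10^(2.32/10) = 1.706, G_2 = 10^(13.7/10) = 23.44
  Stage 3: F_3 = 10^(1.67/10) = 1.469, G_3 = 10^(11.7/10) = 14.79
  Stage 4: F_4 = 10^(7.23/10) = 5.284, G_4 = 10^(10.5/10) = 11.22
Friis cascade:
  F = 1.294 + (1.706 − 1)/0.7727 + (1.469 − 1)/18.11 + (5.284 − 1)/267.9 = 2.250
NF = 10 log₁₀(2.250) = 3.52 dB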